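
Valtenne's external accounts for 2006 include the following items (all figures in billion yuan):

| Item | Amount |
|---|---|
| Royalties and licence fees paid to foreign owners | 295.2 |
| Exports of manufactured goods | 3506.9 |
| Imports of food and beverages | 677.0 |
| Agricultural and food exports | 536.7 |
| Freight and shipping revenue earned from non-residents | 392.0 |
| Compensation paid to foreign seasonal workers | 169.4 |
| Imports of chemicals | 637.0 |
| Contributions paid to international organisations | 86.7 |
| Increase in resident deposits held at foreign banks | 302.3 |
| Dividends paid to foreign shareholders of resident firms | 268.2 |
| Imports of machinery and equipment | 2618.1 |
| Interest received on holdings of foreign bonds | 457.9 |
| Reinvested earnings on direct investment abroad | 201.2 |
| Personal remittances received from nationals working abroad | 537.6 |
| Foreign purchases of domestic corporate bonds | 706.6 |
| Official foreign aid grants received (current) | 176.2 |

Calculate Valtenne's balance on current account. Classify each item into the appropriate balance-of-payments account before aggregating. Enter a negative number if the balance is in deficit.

Goods: 3506.9 - 2618.1 - 637.0 - 677.0 + 536.7 = 111.5
Services: -295.2 + 392.0 = 96.8
Primary income: 201.2 - 169.4 - 268.2 + 457.9 = 221.5
Secondary income: -86.7 + 537.6 + 176.2 = 627.1
Current account = 111.5 + 96.8 + 221.5 + 627.1 = 1056.9
(Excluded from the current account — financial account: increase in resident deposits held at foreign banks 302.3, foreign purchases of domestic corporate bonds 706.6.)

1056.9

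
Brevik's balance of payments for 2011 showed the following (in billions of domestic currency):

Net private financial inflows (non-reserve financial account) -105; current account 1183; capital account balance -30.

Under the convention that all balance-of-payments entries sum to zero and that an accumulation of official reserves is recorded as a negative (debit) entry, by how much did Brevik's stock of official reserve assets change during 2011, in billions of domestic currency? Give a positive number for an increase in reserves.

Official reserve transactions balance = -(1183 + (-30) + (-105)) = -1048
An accumulation of reserves is recorded as a debit (negative entry), so the change in the stock of reserves is the negative of that balance.
Change in official reserves = -(-1048) = 1048

1048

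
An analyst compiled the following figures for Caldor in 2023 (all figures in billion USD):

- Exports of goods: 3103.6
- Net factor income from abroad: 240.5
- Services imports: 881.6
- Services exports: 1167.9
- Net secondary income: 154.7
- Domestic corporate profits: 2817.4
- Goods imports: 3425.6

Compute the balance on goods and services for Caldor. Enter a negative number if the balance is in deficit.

Goods balance = 3103.6 - 3425.6 = -322.0
Services balance = 1167.9 - 881.6 = 286.3
Trade balance (goods + services) = -322.0 + 286.3 = -35.7

-35.7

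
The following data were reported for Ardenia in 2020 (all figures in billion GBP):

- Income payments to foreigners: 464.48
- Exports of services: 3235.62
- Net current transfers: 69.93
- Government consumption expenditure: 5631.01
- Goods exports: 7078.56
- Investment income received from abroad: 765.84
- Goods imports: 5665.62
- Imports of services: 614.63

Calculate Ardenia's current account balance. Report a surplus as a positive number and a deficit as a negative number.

Goods balance = 7078.56 - 5665.62 = 1412.94
Services balance = 3235.62 - 614.63 = 2620.99
Trade balance (goods + services) = 1412.94 + 2620.99 = 4033.93
Net primary income = 765.84 - 464.48 = 301.36
Net secondary income = 69.93
Current account = 4033.93 + 301.36 + 69.93 = 4405.22

4405.22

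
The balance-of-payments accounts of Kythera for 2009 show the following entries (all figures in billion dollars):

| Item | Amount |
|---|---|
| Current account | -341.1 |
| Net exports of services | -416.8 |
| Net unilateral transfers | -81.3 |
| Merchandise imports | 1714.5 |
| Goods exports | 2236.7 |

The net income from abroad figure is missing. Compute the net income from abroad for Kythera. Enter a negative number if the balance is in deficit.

-365.2

Current account = goods balance + services balance + net primary income + net secondary income
Sum of the known components = 24.1
Net income from abroad = CA - (known components) = -341.1 - 24.1 = -365.2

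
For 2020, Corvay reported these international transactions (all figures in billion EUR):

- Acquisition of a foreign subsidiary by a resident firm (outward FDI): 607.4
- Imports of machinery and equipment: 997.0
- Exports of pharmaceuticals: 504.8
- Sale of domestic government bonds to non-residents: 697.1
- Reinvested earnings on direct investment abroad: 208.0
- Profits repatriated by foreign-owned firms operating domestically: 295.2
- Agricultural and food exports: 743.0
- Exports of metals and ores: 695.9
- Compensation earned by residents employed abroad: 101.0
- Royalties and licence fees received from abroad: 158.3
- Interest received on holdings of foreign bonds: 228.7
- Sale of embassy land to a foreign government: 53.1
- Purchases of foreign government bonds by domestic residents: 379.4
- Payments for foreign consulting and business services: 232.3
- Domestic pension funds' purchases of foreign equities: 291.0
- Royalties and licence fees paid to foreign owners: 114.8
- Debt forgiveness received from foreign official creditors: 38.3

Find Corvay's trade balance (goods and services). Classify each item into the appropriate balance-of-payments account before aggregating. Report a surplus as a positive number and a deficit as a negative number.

757.9

Goods: 695.9 + 743.0 - 997.0 + 504.8 = 946.7
Services: -232.3 + 158.3 - 114.8 = -188.8
Trade balance = 946.7 + (-188.8) = 757.9
(Excluded from the trade balance — financial account: acquisition of a foreign subsidiary by a resident firm (outward FDI) 607.4, sale of domestic government bonds to non-residents 697.1, purchases of foreign government bonds by domestic residents 379.4, domestic pension funds' purchases of foreign equities 291.0; primary income: reinvested earnings on direct investment abroad 208.0, profits repatriated by foreign-owned firms operating domestically 295.2, compensation earned by residents employed abroad 101.0, interest received on holdings of foreign bonds 228.7; capital account: sale of embassy land to a foreign government 53.1, debt forgiveness received from foreign official creditors 38.3.)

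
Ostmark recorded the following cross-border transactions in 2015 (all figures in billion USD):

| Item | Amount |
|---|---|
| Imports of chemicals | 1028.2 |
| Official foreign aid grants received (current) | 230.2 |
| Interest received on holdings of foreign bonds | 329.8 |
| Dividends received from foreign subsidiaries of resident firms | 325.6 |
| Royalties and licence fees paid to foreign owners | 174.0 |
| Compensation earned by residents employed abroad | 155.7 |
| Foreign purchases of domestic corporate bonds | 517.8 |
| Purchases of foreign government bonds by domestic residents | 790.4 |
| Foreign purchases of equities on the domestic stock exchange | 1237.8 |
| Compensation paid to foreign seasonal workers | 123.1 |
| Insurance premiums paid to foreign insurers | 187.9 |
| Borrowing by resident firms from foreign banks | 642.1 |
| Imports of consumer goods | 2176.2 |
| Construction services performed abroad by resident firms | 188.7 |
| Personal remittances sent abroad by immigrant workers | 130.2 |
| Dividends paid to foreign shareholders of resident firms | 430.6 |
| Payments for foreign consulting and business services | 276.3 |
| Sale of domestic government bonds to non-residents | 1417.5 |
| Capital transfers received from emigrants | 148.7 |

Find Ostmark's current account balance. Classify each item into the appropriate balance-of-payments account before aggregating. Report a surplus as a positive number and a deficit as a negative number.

Goods: -1028.2 - 2176.2 = -3204.4
Services: -174.0 + 188.7 - 276.3 - 187.9 = -449.5
Primary income: 329.8 + 325.6 - 430.6 + 155.7 - 123.1 = 257.4
Secondary income: 230.2 - 130.2 = 100.0
Current account = (-3204.4) + (-449.5) + 257.4 + 100.0 = -3296.5
(Excluded from the current account — financial account: foreign purchases of domestic corporate bonds 517.8, purchases of foreign government bonds by domestic residents 790.4, foreign purchases of equities on the domestic stock exchange 1237.8, borrowing by resident firms from foreign banks 642.1, sale of domestic government bonds to non-residents 1417.5; capital account: capital transfers received from emigrants 148.7.)

-3296.5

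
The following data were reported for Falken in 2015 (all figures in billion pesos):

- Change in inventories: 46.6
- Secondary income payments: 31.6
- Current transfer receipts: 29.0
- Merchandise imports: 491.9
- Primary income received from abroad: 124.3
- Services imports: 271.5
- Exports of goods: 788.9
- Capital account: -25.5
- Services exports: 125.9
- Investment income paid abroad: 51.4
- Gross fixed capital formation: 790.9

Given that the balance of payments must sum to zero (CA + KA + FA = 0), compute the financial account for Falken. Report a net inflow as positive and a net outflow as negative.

-196.2

Goods balance = 788.9 - 491.9 = 297.0
Services balance = 125.9 - 271.5 = -145.6
Trade balance (goods + services) = 297.0 + (-145.6) = 151.4
Net primary income = 124.3 - 51.4 = 72.9
Net secondary income = 29.0 - 31.6 = -2.6
Current account = 151.4 + 72.9 + (-2.6) = 221.7
Financial account = -(221.7 + (-25.5)) = -196.2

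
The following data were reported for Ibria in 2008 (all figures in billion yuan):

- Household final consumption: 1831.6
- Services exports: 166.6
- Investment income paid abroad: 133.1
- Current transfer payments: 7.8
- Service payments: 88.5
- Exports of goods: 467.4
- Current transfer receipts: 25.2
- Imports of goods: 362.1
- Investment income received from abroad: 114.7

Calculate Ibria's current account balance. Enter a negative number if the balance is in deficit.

Goods balance = 467.4 - 362.1 = 105.3
Services balance = 166.6 - 88.5 = 78.1
Trade balance (goods + services) = 105.3 + 78.1 = 183.4
Net primary income = 114.7 - 133.1 = -18.4
Net secondary income = 25.2 - 7.8 = 17.4
Current account = 183.4 + (-18.4) + 17.4 = 182.4

182.4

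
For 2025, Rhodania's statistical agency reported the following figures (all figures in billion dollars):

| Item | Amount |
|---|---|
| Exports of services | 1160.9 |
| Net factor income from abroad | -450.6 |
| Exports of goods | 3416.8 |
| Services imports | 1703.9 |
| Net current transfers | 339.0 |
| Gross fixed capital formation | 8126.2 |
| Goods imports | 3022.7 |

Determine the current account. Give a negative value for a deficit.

Goods balance = 3416.8 - 3022.7 = 394.1
Services balance = 1160.9 - 1703.9 = -543.0
Trade balance (goods + services) = 394.1 + (-543.0) = -148.9
Net primary income = -450.6
Net secondary income = 339.0
Current account = -148.9 + (-450.6) + 339.0 = -260.5

-260.5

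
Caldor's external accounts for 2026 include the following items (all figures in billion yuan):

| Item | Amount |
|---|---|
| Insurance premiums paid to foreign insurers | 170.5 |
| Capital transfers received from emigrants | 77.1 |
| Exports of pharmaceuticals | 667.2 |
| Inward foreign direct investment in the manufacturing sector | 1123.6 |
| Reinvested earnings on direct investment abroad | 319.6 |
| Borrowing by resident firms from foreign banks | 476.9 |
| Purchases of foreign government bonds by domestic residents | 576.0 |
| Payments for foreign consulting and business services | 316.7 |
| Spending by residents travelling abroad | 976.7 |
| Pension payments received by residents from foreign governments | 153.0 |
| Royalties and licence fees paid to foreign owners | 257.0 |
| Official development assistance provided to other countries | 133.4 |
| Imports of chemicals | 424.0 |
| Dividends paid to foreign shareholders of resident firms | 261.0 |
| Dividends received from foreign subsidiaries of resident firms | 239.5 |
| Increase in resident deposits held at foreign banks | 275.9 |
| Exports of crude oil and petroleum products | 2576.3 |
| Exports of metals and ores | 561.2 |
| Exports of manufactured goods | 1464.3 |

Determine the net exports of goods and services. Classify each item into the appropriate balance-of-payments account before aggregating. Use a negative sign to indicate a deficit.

3124.1

Goods: 2576.3 - 424.0 + 1464.3 + 667.2 + 561.2 = 4845.0
Services: -316.7 - 170.5 - 257.0 - 976.7 = -1720.9
Trade balance = 4845.0 + (-1720.9) = 3124.1
(Excluded from the trade balance — capital account: capital transfers received from emigrants 77.1; financial account: inward foreign direct investment in the manufacturing sector 1123.6, borrowing by resident firms from foreign banks 476.9, purchases of foreign government bonds by domestic residents 576.0, increase in resident deposits held at foreign banks 275.9; primary income: reinvested earnings on direct investment abroad 319.6, dividends paid to foreign shareholders of resident firms 261.0, dividends received from foreign subsidiaries of resident firms 239.5; secondary income: pension payments received by residents from foreign governments 153.0, official development assistance provided to other countries 133.4.)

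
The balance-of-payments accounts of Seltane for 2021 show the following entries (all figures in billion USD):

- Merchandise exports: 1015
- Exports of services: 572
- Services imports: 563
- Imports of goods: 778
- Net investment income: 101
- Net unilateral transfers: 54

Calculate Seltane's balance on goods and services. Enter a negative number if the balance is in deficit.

246

Goods balance = 1015 - 778 = 237
Services balance = 572 - 563 = 9
Trade balance (goods + services) = 237 + 9 = 246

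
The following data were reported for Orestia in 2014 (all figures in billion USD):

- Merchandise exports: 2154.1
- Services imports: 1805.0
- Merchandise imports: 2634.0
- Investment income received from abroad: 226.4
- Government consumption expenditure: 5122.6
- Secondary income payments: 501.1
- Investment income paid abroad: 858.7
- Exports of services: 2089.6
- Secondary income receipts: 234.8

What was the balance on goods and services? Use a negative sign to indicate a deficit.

Goods balance = 2154.1 - 2634.0 = -479.9
Services balance = 2089.6 - 1805.0 = 284.6
Trade balance (goods + services) = -479.9 + 284.6 = -195.3

-195.3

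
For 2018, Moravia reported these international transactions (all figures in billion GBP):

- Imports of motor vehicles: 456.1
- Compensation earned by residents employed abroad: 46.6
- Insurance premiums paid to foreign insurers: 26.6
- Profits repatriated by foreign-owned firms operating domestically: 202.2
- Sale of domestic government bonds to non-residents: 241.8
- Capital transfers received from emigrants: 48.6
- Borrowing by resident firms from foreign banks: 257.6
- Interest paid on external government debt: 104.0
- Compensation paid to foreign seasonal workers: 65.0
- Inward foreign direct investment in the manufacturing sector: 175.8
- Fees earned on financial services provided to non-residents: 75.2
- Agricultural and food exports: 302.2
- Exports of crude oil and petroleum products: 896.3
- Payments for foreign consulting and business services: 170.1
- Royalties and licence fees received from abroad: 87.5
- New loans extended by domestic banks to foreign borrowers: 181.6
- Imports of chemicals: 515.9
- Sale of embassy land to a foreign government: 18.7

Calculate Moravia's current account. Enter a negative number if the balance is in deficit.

Goods: 896.3 + 302.2 - 456.1 - 515.9 = 226.5
Services: -26.6 - 170.1 + 75.2 + 87.5 = -34.0
Primary income: -65.0 - 202.2 + 46.6 - 104.0 = -324.6
Current account = 226.5 + (-34.0) + (-324.6) = -132.1
(Excluded from the current account — financial account: sale of domestic government bonds to non-residents 241.8, borrowing by resident firms from foreign banks 257.6, inward foreign direct investment in the manufacturing sector 175.8, new loans extended by domestic banks to foreign borrowers 181.6; capital account: capital transfers received from emigrants 48.6, sale of embassy land to a foreign government 18.7.)

-132.1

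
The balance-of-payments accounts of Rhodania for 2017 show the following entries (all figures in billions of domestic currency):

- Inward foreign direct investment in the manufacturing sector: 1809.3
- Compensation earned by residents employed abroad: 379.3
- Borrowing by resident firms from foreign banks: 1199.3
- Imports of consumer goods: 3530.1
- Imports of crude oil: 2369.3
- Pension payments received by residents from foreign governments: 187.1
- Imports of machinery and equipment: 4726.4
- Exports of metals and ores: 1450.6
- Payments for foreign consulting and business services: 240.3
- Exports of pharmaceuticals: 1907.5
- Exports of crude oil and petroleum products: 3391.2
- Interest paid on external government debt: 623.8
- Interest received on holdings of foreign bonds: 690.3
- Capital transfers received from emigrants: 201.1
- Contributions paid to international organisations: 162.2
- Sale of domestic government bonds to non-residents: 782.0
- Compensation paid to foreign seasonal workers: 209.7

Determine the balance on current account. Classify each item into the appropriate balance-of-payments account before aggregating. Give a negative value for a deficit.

-3855.8

Goods: -4726.4 + 1450.6 + 1907.5 - 2369.3 - 3530.1 + 3391.2 = -3876.5
Services: -240.3
Primary income: -623.8 + 690.3 + 379.3 - 209.7 = 236.1
Secondary income: -162.2 + 187.1 = 24.9
Current account = (-3876.5) + (-240.3) + 236.1 + 24.9 = -3855.8
(Excluded from the current account — financial account: inward foreign direct investment in the manufacturing sector 1809.3, borrowing by resident firms from foreign banks 1199.3, sale of domestic government bonds to non-residents 782.0; capital account: capital transfers received from emigrants 201.1.)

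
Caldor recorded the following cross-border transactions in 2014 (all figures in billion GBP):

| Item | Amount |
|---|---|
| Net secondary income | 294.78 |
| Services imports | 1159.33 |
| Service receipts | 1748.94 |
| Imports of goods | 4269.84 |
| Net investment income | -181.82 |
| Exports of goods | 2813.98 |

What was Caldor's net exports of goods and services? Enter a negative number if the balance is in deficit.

Goods balance = 2813.98 - 4269.84 = -1455.86
Services balance = 1748.94 - 1159.33 = 589.61
Trade balance (goods + services) = -1455.86 + 589.61 = -866.25

-866.25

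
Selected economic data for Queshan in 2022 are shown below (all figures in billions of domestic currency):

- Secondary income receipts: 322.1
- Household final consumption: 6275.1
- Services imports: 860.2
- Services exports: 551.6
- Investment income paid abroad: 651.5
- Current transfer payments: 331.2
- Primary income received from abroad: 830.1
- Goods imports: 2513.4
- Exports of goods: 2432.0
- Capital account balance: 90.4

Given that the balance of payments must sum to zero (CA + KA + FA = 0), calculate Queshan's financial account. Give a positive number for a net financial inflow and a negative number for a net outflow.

130.1

Goods balance = 2432.0 - 2513.4 = -81.4
Services balance = 551.6 - 860.2 = -308.6
Trade balance (goods + services) = -81.4 + (-308.6) = -390.0
Net primary income = 830.1 - 651.5 = 178.6
Net secondary income = 322.1 - 331.2 = -9.1
Current account = -390.0 + 178.6 + (-9.1) = -220.5
Financial account = -(-220.5 + 90.4) = 130.1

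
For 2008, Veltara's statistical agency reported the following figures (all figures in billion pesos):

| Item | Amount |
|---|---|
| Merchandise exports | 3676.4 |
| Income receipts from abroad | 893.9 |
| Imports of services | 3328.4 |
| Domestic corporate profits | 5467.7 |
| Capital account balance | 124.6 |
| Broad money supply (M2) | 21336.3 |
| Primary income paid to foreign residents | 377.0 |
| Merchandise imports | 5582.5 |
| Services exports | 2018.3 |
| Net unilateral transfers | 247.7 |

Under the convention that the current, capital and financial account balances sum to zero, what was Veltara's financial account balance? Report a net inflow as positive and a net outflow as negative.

2327.0

Goods balance = 3676.4 - 5582.5 = -1906.1
Services balance = 2018.3 - 3328.4 = -1310.1
Trade balance (goods + services) = -1906.1 + (-1310.1) = -3216.2
Net primary income = 893.9 - 377.0 = 516.9
Net secondary income = 247.7
Current account = -3216.2 + 516.9 + 247.7 = -2451.6
Financial account = -(-2451.6 + 124.6) = 2327.0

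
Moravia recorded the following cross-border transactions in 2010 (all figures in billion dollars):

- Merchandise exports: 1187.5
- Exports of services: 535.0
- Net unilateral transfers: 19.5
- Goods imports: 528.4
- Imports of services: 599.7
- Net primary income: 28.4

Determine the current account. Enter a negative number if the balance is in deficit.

Goods balance = 1187.5 - 528.4 = 659.1
Services balance = 535.0 - 599.7 = -64.7
Trade balance (goods + services) = 659.1 + (-64.7) = 594.4
Net primary income = 28.4
Net secondary income = 19.5
Current account = 594.4 + 28.4 + 19.5 = 642.3

642.3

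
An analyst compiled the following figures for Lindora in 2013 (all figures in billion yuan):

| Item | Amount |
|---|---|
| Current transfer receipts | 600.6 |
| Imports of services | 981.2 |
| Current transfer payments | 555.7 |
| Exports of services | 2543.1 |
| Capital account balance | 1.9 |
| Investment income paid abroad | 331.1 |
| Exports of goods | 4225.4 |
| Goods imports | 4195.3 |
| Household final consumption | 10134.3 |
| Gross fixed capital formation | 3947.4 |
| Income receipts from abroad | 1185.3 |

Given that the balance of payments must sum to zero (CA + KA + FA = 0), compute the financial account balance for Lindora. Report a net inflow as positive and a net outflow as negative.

-2493.0

Goods balance = 4225.4 - 4195.3 = 30.1
Services balance = 2543.1 - 981.2 = 1561.9
Trade balance (goods + services) = 30.1 + 1561.9 = 1592.0
Net primary income = 1185.3 - 331.1 = 854.2
Net secondary income = 600.6 - 555.7 = 44.9
Current account = 1592.0 + 854.2 + 44.9 = 2491.1
Financial account = -(2491.1 + 1.9) = -2493.0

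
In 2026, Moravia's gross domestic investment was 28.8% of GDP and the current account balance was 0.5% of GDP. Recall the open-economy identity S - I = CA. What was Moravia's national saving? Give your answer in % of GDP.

29.3

S = I + CA = 28.8 + 0.5 = 29.3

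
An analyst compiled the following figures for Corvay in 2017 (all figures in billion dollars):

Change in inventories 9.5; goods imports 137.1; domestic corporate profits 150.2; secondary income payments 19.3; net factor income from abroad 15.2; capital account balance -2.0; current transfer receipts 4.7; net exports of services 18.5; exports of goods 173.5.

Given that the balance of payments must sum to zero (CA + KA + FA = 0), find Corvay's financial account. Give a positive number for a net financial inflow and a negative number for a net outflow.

Goods balance = 173.5 - 137.1 = 36.4
Services balance = 18.5
Trade balance (goods + services) = 36.4 + 18.5 = 54.9
Net primary income = 15.2
Net secondary income = 4.7 - 19.3 = -14.6
Current account = 54.9 + 15.2 + (-14.6) = 55.5
Financial account = -(55.5 + (-2.0)) = -53.5

-53.5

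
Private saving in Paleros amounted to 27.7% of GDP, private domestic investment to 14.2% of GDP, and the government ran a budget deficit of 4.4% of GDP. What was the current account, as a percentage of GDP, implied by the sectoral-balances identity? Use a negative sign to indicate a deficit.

By the sectoral-balances identity, CA = (S_private - I) + (T - G).
Private balance = 27.7 - 14.2 = 13.5
Government balance (T - G) = -4.4
CA = 13.5 + (-4.4) = 9.1

9.1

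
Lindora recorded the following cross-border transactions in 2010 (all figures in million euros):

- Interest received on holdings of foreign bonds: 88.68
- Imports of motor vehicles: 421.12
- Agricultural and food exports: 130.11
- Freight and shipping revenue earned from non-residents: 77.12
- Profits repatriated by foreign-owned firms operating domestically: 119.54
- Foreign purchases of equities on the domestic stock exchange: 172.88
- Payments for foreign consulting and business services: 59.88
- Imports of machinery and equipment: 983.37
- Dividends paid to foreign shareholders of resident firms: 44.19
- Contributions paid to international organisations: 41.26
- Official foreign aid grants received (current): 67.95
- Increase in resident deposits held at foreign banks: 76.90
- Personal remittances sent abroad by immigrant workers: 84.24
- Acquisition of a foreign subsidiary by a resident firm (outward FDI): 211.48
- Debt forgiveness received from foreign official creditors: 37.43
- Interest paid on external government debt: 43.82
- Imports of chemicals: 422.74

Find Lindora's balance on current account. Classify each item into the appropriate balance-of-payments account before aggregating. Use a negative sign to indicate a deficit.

Goods: -983.37 - 421.12 + 130.11 - 422.74 = -1697.12
Services: -59.88 + 77.12 = 17.24
Primary income: -43.82 - 44.19 - 119.54 + 88.68 = -118.87
Secondary income: 67.95 - 41.26 - 84.24 = -57.55
Current account = (-1697.12) + 17.24 + (-118.87) + (-57.55) = -1856.30
(Excluded from the current account — financial account: foreign purchases of equities on the domestic stock exchange 172.88, increase in resident deposits held at foreign banks 76.90, acquisition of a foreign subsidiary by a resident firm (outward FDI) 211.48; capital account: debt forgiveness received from foreign official creditors 37.43.)

-1856.30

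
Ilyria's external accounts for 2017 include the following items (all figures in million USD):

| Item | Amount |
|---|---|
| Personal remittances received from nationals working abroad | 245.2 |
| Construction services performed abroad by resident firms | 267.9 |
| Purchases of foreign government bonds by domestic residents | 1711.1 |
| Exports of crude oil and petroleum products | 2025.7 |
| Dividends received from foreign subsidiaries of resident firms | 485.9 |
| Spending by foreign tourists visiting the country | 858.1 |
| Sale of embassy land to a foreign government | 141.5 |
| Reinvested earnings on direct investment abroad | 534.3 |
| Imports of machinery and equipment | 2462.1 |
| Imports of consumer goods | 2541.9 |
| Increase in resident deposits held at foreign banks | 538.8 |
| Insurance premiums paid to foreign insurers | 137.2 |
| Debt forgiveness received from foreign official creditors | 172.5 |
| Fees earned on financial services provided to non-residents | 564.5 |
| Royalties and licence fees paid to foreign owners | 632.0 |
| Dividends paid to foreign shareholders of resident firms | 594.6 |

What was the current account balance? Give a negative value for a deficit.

-1386.2

Goods: -2462.1 + 2025.7 - 2541.9 = -2978.3
Services: -632.0 - 137.2 + 858.1 + 564.5 + 267.9 = 921.3
Primary income: 485.9 - 594.6 + 534.3 = 425.6
Secondary income: 245.2
Current account = (-2978.3) + 921.3 + 425.6 + 245.2 = -1386.2
(Excluded from the current account — financial account: purchases of foreign government bonds by domestic residents 1711.1, increase in resident deposits held at foreign banks 538.8; capital account: sale of embassy land to a foreign government 141.5, debt forgiveness received from foreign official creditors 172.5.)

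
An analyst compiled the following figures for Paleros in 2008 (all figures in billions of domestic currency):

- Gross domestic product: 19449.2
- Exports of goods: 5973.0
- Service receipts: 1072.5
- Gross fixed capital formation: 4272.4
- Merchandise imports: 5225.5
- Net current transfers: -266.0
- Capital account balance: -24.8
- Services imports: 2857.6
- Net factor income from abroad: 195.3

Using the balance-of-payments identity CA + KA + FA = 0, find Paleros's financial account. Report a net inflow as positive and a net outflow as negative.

Goods balance = 5973.0 - 5225.5 = 747.5
Services balance = 1072.5 - 2857.6 = -1785.1
Trade balance (goods + services) = 747.5 + (-1785.1) = -1037.6
Net primary income = 195.3
Net secondary income = -266.0
Current account = -1037.6 + 195.3 + (-266.0) = -1108.3
Financial account = -(-1108.3 + (-24.8)) = 1133.1

1133.1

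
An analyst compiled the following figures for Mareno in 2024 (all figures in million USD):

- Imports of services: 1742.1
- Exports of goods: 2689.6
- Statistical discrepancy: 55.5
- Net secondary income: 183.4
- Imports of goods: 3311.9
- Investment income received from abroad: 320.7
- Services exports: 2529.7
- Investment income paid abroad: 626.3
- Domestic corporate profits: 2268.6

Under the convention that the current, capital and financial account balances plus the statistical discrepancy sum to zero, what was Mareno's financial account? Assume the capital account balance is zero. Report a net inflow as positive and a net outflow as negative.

Goods balance = 2689.6 - 3311.9 = -622.3
Services balance = 2529.7 - 1742.1 = 787.6
Trade balance (goods + services) = -622.3 + 787.6 = 165.3
Net primary income = 320.7 - 626.3 = -305.6
Net secondary income = 183.4
Current account = 165.3 + (-305.6) + 183.4 = 43.1
Financial account = -(43.1 + 55.5) = -98.6

-98.6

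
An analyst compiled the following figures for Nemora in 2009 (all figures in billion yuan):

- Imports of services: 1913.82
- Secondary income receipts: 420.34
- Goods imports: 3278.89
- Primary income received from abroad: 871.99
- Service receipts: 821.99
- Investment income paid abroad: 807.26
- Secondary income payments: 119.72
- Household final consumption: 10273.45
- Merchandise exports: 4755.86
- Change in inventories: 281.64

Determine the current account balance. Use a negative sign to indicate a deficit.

750.49

Goods balance = 4755.86 - 3278.89 = 1476.97
Services balance = 821.99 - 1913.82 = -1091.83
Trade balance (goods + services) = 1476.97 + (-1091.83) = 385.14
Net primary income = 871.99 - 807.26 = 64.73
Net secondary income = 420.34 - 119.72 = 300.62
Current account = 385.14 + 64.73 + 300.62 = 750.49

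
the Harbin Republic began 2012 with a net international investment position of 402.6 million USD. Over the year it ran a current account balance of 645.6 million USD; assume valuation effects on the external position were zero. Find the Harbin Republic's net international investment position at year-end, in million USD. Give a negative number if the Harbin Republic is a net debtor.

With no valuation effects, change in NIIP = current account = 645.6
End-of-year NIIP = 402.6 + 645.6 = 1048.2

1048.2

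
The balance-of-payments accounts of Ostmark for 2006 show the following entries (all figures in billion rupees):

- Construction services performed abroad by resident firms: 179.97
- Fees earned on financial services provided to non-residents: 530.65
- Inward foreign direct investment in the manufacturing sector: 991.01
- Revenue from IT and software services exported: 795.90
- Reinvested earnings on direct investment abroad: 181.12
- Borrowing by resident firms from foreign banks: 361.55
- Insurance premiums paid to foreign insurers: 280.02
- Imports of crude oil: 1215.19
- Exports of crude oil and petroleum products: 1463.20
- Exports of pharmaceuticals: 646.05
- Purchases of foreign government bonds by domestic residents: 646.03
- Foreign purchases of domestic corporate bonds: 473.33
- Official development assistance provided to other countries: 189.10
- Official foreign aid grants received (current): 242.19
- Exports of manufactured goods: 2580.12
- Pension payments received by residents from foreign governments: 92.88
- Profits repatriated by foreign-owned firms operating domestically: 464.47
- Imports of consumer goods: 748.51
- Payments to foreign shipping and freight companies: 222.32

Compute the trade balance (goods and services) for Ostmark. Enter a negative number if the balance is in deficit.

3729.85

Goods: 646.05 + 2580.12 - 1215.19 + 1463.20 - 748.51 = 2725.67
Services: 179.97 + 795.90 - 280.02 + 530.65 - 222.32 = 1004.18
Trade balance = 2725.67 + 1004.18 = 3729.85
(Excluded from the trade balance — financial account: inward foreign direct investment in the manufacturing sector 991.01, borrowing by resident firms from foreign banks 361.55, purchases of foreign government bonds by domestic residents 646.03, foreign purchases of domestic corporate bonds 473.33; primary income: reinvested earnings on direct investment abroad 181.12, profits repatriated by foreign-owned firms operating domestically 464.47; secondary income: official development assistance provided to other countries 189.10, official foreign aid grants received (current) 242.19, pension payments received by residents from foreign governments 92.88.)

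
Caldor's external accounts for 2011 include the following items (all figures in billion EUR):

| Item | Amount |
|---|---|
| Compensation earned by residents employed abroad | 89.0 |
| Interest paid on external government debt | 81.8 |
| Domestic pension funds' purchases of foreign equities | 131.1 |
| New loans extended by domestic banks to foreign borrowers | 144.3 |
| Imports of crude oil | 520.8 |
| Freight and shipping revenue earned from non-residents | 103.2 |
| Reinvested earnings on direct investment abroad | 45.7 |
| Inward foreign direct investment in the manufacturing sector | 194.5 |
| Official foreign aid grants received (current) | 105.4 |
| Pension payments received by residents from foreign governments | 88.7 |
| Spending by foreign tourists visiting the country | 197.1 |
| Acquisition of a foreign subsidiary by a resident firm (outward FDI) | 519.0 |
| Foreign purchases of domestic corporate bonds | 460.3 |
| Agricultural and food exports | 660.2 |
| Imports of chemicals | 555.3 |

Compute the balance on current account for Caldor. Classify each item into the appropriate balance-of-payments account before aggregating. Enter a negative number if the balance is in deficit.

Goods: -520.8 - 555.3 + 660.2 = -415.9
Services: 197.1 + 103.2 = 300.3
Primary income: 89.0 - 81.8 + 45.7 = 52.9
Secondary income: 88.7 + 105.4 = 194.1
Current account = (-415.9) + 300.3 + 52.9 + 194.1 = 131.4
(Excluded from the current account — financial account: domestic pension funds' purchases of foreign equities 131.1, new loans extended by domestic banks to foreign borrowers 144.3, inward foreign direct investment in the manufacturing sector 194.5, acquisition of a foreign subsidiary by a resident firm (outward FDI) 519.0, foreign purchases of domestic corporate bonds 460.3.)

131.4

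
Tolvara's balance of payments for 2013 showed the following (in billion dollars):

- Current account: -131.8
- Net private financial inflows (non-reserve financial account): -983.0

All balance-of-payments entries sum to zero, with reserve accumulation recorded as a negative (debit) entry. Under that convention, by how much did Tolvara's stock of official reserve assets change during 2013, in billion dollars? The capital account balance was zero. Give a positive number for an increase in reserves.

Official reserve transactions balance = -((-131.8) + (-983.0)) = 1114.8
An accumulation of reserves is recorded as a debit (negative entry), so the change in the stock of reserves is the negative of that balance.
Change in official reserves = -(1114.8) = -1114.8

-1114.8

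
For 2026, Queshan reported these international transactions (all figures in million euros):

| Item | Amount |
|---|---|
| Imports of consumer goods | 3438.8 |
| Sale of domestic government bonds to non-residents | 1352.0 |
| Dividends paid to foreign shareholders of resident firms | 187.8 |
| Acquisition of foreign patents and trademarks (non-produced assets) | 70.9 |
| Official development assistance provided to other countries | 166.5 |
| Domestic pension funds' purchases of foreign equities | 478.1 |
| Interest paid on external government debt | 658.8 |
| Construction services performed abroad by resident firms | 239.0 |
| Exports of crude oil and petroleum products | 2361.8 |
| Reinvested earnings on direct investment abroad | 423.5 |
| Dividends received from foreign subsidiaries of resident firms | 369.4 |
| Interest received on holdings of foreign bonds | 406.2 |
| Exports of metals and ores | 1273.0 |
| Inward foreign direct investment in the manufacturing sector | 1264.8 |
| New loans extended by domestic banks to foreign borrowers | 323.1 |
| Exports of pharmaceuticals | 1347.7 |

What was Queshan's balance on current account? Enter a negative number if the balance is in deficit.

Goods: -3438.8 + 1273.0 + 2361.8 + 1347.7 = 1543.7
Services: 239.0
Primary income: 406.2 + 369.4 + 423.5 - 187.8 - 658.8 = 352.5
Secondary income: -166.5
Current account = 1543.7 + 239.0 + 352.5 + (-166.5) = 1968.7
(Excluded from the current account — financial account: sale of domestic government bonds to non-residents 1352.0, domestic pension funds' purchases of foreign equities 478.1, inward foreign direct investment in the manufacturing sector 1264.8, new loans extended by domestic banks to foreign borrowers 323.1; capital account: acquisition of foreign patents and trademarks (non-produced assets) 70.9.)

1968.7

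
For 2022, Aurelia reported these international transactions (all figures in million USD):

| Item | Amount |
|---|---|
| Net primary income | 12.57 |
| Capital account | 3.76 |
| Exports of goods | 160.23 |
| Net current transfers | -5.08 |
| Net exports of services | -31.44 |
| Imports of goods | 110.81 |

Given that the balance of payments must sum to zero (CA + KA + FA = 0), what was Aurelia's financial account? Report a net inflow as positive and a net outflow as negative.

-29.23

Goods balance = 160.23 - 110.81 = 49.42
Services balance = -31.44
Trade balance (goods + services) = 49.42 + (-31.44) = 17.98
Net primary income = 12.57
Net secondary income = -5.08
Current account = 17.98 + 12.57 + (-5.08) = 25.47
Financial account = -(25.47 + 3.76) = -29.23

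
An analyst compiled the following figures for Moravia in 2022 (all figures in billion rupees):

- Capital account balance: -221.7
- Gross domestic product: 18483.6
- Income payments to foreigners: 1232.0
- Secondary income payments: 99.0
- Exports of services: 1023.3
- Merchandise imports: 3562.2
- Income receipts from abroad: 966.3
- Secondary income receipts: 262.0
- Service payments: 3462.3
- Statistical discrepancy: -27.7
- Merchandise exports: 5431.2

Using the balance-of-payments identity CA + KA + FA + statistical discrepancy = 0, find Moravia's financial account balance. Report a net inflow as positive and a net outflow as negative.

922.1

Goods balance = 5431.2 - 3562.2 = 1869.0
Services balance = 1023.3 - 3462.3 = -2439.0
Trade balance (goods + services) = 1869.0 + (-2439.0) = -570.0
Net primary income = 966.3 - 1232.0 = -265.7
Net secondary income = 262.0 - 99.0 = 163.0
Current account = -570.0 + (-265.7) + 163.0 = -672.7
Financial account = -(-672.7 + (-221.7) + (-27.7)) = 922.1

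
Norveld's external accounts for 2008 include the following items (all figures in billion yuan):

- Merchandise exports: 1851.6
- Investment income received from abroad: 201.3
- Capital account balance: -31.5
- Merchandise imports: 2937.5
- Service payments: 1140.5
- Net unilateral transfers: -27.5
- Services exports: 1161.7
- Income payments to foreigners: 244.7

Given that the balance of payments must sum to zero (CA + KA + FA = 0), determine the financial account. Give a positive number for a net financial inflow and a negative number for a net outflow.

Goods balance = 1851.6 - 2937.5 = -1085.9
Services balance = 1161.7 - 1140.5 = 21.2
Trade balance (goods + services) = -1085.9 + 21.2 = -1064.7
Net primary income = 201.3 - 244.7 = -43.4
Net secondary income = -27.5
Current account = -1064.7 + (-43.4) + (-27.5) = -1135.6
Financial account = -(-1135.6 + (-31.5)) = 1167.1

1167.1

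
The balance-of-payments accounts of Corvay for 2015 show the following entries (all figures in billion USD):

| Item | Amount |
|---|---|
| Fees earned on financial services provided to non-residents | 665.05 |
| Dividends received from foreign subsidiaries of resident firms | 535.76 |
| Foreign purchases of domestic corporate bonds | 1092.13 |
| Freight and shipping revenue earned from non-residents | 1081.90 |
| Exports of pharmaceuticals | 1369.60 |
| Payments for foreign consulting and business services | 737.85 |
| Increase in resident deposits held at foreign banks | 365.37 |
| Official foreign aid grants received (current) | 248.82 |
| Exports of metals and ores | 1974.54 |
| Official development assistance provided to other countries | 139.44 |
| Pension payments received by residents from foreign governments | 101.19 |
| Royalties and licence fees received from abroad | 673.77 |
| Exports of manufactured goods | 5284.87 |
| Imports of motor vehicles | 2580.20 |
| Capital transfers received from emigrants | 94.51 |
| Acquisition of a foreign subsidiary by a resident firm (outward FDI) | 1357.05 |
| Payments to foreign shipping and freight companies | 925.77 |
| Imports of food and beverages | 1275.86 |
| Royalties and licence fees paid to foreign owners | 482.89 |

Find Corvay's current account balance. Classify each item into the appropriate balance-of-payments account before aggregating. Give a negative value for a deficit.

5793.49

Goods: 1369.60 + 1974.54 - 2580.20 + 5284.87 - 1275.86 = 4772.95
Services: -737.85 + 673.77 - 925.77 + 1081.90 - 482.89 + 665.05 = 274.21
Primary income: 535.76
Secondary income: -139.44 + 101.19 + 248.82 = 210.57
Current account = 4772.95 + 274.21 + 535.76 + 210.57 = 5793.49
(Excluded from the current account — financial account: foreign purchases of domestic corporate bonds 1092.13, increase in resident deposits held at foreign banks 365.37, acquisition of a foreign subsidiary by a resident firm (outward FDI) 1357.05; capital account: capital transfers received from emigrants 94.51.)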